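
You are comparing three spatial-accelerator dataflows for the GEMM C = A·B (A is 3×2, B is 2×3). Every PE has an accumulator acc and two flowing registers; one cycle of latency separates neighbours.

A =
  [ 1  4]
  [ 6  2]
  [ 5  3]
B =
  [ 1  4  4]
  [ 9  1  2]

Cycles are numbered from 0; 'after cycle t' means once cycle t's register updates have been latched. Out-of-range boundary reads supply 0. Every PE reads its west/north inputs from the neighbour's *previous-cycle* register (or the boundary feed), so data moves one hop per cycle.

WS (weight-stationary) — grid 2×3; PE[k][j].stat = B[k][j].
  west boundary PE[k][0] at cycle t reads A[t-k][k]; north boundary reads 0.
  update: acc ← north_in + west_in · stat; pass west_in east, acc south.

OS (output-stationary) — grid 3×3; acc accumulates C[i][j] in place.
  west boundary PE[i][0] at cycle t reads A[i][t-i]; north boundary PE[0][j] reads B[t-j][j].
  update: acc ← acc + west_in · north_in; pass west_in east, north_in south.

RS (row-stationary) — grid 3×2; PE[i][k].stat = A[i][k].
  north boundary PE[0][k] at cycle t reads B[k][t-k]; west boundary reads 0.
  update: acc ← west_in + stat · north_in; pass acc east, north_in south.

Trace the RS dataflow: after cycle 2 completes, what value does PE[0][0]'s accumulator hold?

Tracing RS — 3×2 array, target PE[0][0]:
  [0] (0,0) acc=1 (h:1 v:1)
  [1] (0,0) acc=4 (h:4 v:4)
  [2] (0,0) acc=4 (h:4 v:4)

PE[0][0].acc = 4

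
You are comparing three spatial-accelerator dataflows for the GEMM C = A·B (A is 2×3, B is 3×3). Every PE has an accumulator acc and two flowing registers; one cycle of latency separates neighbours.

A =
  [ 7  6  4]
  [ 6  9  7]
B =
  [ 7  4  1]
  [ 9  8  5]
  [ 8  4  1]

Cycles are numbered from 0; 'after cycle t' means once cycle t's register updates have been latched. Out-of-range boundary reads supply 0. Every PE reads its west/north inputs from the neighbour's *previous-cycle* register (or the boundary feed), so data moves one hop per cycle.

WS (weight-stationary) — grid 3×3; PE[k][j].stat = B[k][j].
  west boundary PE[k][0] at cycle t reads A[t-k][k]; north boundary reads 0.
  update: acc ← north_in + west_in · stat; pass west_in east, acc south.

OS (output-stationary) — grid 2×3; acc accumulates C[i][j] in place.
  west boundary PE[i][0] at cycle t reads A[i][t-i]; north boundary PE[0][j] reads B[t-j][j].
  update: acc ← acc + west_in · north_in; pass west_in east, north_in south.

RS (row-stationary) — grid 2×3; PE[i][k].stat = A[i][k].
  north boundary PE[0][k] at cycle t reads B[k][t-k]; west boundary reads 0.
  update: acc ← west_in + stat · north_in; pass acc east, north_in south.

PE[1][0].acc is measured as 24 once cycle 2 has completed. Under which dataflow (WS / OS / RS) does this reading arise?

dataflow = RS

WS [3×3] PE[1][0] across cycles:
  cycle 0: PE[1][0] → acc 0, east 0, south 0
  cycle 1: PE[1][0] → acc 103, east 6, south 103
  cycle 2: PE[1][0] → acc 123, east 9, south 123
OS [2×3] PE[1][0] across cycles:
  cycle 0: PE[1][0] → acc 0, east 0, south 0
  cycle 1: PE[1][0] → acc 42, east 6, south 7
  cycle 2: PE[1][0] → acc 123, east 9, south 9
RS [2×3] PE[1][0] across cycles:
  cycle 0: PE[1][0] → acc 0, east 0, south 0
  cycle 1: PE[1][0] → acc 42, east 42, south 7
  cycle 2: PE[1][0] → acc 24, east 24, south 4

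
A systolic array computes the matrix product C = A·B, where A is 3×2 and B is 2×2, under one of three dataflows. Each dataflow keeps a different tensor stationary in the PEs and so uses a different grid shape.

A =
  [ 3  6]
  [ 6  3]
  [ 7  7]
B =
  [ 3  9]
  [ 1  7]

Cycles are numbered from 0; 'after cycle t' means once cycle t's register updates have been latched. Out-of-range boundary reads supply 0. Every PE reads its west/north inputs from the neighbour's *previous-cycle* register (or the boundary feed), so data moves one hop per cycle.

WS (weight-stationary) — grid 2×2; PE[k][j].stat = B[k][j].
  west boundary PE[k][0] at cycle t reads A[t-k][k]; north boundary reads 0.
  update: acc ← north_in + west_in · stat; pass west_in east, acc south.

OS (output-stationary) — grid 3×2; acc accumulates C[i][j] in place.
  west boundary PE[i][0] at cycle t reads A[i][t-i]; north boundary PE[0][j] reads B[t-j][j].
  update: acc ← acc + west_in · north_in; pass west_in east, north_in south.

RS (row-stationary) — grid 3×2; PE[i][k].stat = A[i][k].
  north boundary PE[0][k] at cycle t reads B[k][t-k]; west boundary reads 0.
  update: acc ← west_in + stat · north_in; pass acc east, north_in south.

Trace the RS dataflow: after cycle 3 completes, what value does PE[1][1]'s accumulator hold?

PE[1][1].acc = 75

RS on a 3×2 grid — tracing PE[1][1] and its feeders:
  after 0 — PE[0][1] acc=0, pass-E 0, pass-S 0
  after 0 — PE[1][0] acc=0, pass-E 0, pass-S 0
  after 0 — PE[1][1] acc=0, pass-E 0, pass-S 0
  after 1 — PE[0][1] acc=15, pass-E 15, pass-S 1
  after 1 — PE[1][0] acc=18, pass-E 18, pass-S 3
  after 1 — PE[1][1] acc=0, pass-E 0, pass-S 0
  after 2 — PE[0][1] acc=69, pass-E 69, pass-S 7
  after 2 — PE[1][0] acc=54, pass-E 54, pass-S 9
  after 2 — PE[1][1] acc=21, pass-E 21, pass-S 1
  after 3 — PE[0][1] acc=0, pass-E 0, pass-S 0
  after 3 — PE[1][0] acc=0, pass-E 0, pass-S 0
  after 3 — PE[1][1] acc=75, pass-E 75, pass-S 7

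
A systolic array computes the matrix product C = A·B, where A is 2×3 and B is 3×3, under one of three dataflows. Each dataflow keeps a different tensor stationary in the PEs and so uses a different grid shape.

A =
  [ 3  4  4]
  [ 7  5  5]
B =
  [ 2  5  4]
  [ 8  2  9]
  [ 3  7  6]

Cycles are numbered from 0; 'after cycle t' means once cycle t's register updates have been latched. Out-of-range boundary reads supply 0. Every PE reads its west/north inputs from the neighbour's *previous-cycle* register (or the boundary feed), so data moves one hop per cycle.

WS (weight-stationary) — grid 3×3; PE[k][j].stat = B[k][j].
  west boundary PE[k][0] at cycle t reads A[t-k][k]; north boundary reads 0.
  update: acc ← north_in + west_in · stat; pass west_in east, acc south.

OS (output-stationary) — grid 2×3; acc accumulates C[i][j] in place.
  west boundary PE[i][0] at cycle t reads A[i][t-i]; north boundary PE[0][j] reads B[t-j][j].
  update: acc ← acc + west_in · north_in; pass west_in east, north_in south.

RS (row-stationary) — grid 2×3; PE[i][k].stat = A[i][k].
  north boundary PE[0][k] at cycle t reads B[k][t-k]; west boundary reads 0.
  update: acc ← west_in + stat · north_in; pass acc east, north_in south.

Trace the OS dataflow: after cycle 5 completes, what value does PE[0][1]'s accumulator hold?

PE[0][1].acc = 51

OS (2×3). Following PE[0][1] plus its west/north inputs:
  @0  [0,0]  acc 6  |  →3  ↓2
  @0  [0,1]  acc 0  |  →0  ↓0
  @1  [0,0]  acc 38  |  →4  ↓8
  @1  [0,1]  acc 15  |  →3  ↓5
  @2  [0,0]  acc 50  |  →4  ↓3
  @2  [0,1]  acc 23  |  →4  ↓2
  @3  [0,0]  acc 50  |  →0  ↓0
  @3  [0,1]  acc 51  |  →4  ↓7
  @4  [0,0]  acc 50  |  →0  ↓0
  @4  [0,1]  acc 51  |  →0  ↓0
  @5  [0,0]  acc 50  |  →0  ↓0
  @5  [0,1]  acc 51  |  →0  ↓0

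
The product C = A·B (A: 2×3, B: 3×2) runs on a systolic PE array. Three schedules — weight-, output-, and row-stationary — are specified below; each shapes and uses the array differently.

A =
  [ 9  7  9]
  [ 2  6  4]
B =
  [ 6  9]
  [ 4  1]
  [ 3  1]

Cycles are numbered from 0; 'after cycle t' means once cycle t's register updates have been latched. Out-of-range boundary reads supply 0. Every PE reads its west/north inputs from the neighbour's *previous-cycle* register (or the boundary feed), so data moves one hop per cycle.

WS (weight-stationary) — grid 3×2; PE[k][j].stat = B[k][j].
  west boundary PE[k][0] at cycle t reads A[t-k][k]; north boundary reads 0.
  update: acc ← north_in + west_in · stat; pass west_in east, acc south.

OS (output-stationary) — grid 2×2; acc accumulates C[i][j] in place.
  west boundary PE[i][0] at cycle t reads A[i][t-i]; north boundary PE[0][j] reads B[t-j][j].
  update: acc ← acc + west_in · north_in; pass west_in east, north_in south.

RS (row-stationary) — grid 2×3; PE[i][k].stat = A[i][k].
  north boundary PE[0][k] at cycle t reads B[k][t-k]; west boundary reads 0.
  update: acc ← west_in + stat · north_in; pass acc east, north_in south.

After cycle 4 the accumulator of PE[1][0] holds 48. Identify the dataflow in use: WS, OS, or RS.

dataflow = OS

WS [3×2] PE[1][0] across cycles:
  t=0 PE[1][0]: acc=0 h=0 v=0
  t=1 PE[1][0]: acc=82 h=7 v=82
  t=2 PE[1][0]: acc=36 h=6 v=36
  t=3 PE[1][0]: acc=0 h=0 v=0
  t=4 PE[1][0]: acc=0 h=0 v=0
OS [2×2] PE[1][0] across cycles:
  t=0 PE[1][0]: acc=0 h=0 v=0
  t=1 PE[1][0]: acc=12 h=2 v=6
  t=2 PE[1][0]: acc=36 h=6 v=4
  t=3 PE[1][0]: acc=48 h=4 v=3
  t=4 PE[1][0]: acc=48 h=0 v=0
RS [2×3] PE[1][0] across cycles:
  t=0 PE[1][0]: acc=0 h=0 v=0
  t=1 PE[1][0]: acc=12 h=12 v=6
  t=2 PE[1][0]: acc=18 h=18 v=9
  t=3 PE[1][0]: acc=0 h=0 v=0
  t=4 PE[1][0]: acc=0 h=0 v=0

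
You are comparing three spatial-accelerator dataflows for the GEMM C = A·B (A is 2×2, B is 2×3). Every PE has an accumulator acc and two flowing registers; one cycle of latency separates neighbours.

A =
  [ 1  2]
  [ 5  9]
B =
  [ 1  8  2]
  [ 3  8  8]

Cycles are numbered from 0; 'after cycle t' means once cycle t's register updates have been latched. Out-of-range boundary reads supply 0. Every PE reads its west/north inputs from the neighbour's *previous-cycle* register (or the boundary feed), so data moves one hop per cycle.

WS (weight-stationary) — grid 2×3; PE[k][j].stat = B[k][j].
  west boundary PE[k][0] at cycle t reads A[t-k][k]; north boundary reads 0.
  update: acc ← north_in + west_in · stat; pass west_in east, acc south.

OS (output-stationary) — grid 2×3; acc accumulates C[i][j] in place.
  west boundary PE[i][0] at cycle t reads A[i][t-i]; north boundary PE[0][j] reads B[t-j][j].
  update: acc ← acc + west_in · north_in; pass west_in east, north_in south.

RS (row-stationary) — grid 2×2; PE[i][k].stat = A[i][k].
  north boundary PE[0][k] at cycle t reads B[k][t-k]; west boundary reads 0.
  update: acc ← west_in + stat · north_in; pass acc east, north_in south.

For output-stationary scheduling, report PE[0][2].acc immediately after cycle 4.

PE[0][2].acc = 18

OS (2×3). Following PE[0][2] plus its west/north inputs:
  c0 r0c1: 0 / 0 / 0
  c0 r0c2: 0 / 0 / 0
  c1 r0c1: 8 / 1 / 8
  c1 r0c2: 0 / 0 / 0
  c2 r0c1: 24 / 2 / 8
  c2 r0c2: 2 / 1 / 2
  c3 r0c1: 24 / 0 / 0
  c3 r0c2: 18 / 2 / 8
  c4 r0c1: 24 / 0 / 0
  c4 r0c2: 18 / 0 / 0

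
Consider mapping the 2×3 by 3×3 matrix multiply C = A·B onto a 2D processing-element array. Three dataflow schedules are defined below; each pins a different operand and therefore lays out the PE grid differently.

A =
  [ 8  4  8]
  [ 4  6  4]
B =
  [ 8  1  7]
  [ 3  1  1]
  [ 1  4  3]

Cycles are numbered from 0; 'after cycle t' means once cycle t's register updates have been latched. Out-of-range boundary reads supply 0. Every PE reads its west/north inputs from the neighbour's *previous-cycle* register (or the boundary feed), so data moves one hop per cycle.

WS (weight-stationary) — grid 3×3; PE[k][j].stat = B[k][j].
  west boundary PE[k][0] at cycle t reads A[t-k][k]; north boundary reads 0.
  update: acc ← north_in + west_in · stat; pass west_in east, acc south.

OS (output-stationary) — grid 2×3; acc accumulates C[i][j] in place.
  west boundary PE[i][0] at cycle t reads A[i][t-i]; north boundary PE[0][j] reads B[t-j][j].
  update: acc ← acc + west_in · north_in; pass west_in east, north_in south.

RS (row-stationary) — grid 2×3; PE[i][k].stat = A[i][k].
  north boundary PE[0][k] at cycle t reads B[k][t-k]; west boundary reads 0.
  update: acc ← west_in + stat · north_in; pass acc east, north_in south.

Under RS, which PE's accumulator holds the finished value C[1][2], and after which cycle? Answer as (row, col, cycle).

(row, col, cycle) = (1, 2, 5)

Under RS, C[1][2] lands at PE[1][2]:
  [0] (1,2) acc=0 (h:0 v:0)
  [1] (1,2) acc=0 (h:0 v:0)
  [2] (1,2) acc=0 (h:0 v:0)
  [3] (1,2) acc=54 (h:54 v:1)
  [4] (1,2) acc=26 (h:26 v:4)
  [5] (1,2) acc=46 (h:46 v:3)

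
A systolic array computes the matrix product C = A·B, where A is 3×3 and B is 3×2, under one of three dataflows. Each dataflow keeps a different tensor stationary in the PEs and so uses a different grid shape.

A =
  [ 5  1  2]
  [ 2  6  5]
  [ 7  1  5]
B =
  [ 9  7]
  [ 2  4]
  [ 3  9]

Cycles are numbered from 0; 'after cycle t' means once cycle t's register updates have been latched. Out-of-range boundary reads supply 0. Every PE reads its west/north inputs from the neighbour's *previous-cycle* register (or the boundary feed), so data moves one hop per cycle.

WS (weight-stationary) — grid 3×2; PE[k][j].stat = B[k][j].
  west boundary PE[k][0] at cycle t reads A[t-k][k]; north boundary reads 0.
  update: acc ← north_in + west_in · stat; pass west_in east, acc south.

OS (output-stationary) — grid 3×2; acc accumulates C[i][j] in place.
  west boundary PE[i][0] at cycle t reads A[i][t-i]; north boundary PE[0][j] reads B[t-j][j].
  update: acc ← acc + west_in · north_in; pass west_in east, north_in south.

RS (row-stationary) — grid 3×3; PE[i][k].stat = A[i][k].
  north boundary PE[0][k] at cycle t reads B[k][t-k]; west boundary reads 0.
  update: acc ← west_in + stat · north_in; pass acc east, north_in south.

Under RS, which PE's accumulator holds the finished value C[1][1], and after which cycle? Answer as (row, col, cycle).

(row, col, cycle) = (1, 2, 4)

Under RS, C[1][1] lands at PE[1][2]:
  [0] (1,2) acc=0 (h:0 v:0)
  [1] (1,2) acc=0 (h:0 v:0)
  [2] (1,2) acc=0 (h:0 v:0)
  [3] (1,2) acc=45 (h:45 v:3)
  [4] (1,2) acc=83 (h:83 v:9)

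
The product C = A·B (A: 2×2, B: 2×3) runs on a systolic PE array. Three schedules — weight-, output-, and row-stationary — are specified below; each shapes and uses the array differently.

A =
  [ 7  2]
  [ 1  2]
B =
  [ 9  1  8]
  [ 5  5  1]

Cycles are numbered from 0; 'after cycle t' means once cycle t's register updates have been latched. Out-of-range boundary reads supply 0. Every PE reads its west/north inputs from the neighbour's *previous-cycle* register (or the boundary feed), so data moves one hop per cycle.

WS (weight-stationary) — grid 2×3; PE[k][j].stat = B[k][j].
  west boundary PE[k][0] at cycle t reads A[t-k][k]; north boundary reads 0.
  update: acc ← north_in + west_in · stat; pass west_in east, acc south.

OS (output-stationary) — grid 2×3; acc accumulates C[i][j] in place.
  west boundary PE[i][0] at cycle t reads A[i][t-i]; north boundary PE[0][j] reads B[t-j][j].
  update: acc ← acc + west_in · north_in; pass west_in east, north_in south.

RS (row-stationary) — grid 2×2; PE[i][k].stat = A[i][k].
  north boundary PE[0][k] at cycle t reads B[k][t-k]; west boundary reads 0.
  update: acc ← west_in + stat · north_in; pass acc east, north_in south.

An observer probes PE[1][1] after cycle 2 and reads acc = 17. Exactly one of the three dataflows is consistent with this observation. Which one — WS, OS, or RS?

Under WS (2×3), PE[1][1]:
  after 0 — PE[1][1] acc=0, pass-E 0, pass-S 0
  after 1 — PE[1][1] acc=0, pass-E 0, pass-S 0
  after 2 — PE[1][1] acc=17, pass-E 2, pass-S 17
Under OS (2×3), PE[1][1]:
  after 0 — PE[1][1] acc=0, pass-E 0, pass-S 0
  after 1 — PE[1][1] acc=0, pass-E 0, pass-S 0
  after 2 — PE[1][1] acc=1, pass-E 1, pass-S 1
Under RS (2×2), PE[1][1]:
  after 0 — PE[1][1] acc=0, pass-E 0, pass-S 0
  after 1 — PE[1][1] acc=0, pass-E 0, pass-S 0
  after 2 — PE[1][1] acc=19, pass-E 19, pass-S 5

dataflow = WS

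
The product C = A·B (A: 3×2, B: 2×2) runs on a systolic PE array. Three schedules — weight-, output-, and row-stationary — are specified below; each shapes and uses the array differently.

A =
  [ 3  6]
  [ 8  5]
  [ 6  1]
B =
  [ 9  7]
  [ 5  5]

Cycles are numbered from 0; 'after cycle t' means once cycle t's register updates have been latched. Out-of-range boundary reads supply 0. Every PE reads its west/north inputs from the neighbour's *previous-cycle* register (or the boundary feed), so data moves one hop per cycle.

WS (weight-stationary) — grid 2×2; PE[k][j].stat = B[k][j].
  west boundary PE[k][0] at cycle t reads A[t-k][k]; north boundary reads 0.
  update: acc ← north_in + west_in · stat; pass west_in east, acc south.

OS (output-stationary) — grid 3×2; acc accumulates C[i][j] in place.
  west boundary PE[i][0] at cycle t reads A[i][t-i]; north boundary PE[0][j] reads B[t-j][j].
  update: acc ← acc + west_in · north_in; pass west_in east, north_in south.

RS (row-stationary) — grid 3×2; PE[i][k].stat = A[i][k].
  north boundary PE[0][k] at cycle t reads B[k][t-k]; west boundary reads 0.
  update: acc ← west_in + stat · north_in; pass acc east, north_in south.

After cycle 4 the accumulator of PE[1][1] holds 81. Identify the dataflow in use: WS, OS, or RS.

dataflow = OS

— WS: 2×2; PE[1][1] trace:
  step 0 · PE1,1: acc=0; fwd→0 fwd↓0
  step 1 · PE1,1: acc=0; fwd→0 fwd↓0
  step 2 · PE1,1: acc=51; fwd→6 fwd↓51
  step 3 · PE1,1: acc=81; fwd→5 fwd↓81
  step 4 · PE1,1: acc=47; fwd→1 fwd↓47
— OS: 3×2; PE[1][1] trace:
  step 0 · PE1,1: acc=0; fwd→0 fwd↓0
  step 1 · PE1,1: acc=0; fwd→0 fwd↓0
  step 2 · PE1,1: acc=56; fwd→8 fwd↓7
  step 3 · PE1,1: acc=81; fwd→5 fwd↓5
  step 4 · PE1,1: acc=81; fwd→0 fwd↓0
— RS: 3×2; PE[1][1] trace:
  step 0 · PE1,1: acc=0; fwd→0 fwd↓0
  step 1 · PE1,1: acc=0; fwd→0 fwd↓0
  step 2 · PE1,1: acc=97; fwd→97 fwd↓5
  step 3 · PE1,1: acc=81; fwd→81 fwd↓5
  step 4 · PE1,1: acc=0; fwd→0 fwd↓0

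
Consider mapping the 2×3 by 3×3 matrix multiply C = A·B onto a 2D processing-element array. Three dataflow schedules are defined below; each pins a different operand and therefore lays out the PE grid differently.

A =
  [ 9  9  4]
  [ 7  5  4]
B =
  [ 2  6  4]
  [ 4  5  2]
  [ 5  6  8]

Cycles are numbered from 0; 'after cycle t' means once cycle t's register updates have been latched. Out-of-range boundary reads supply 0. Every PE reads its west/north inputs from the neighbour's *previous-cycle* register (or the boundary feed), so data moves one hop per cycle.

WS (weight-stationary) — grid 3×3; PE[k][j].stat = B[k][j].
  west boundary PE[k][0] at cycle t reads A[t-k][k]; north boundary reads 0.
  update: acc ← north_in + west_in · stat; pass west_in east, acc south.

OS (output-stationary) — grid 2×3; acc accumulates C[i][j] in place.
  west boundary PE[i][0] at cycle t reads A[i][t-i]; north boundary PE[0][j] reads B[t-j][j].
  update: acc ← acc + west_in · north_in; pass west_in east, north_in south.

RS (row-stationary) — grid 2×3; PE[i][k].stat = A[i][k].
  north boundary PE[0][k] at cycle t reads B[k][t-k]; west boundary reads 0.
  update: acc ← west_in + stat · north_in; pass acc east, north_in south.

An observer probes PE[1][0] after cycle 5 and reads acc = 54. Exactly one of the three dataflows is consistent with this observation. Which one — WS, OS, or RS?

Under WS (3×3), PE[1][0]:
  step 0 · PE1,0: acc=0; fwd→0 fwd↓0
  step 1 · PE1,0: acc=54; fwd→9 fwd↓54
  step 2 · PE1,0: acc=34; fwd→5 fwd↓34
  step 3 · PE1,0: acc=0; fwd→0 fwd↓0
  step 4 · PE1,0: acc=0; fwd→0 fwd↓0
  step 5 · PE1,0: acc=0; fwd→0 fwd↓0
Under OS (2×3), PE[1][0]:
  step 0 · PE1,0: acc=0; fwd→0 fwd↓0
  step 1 · PE1,0: acc=14; fwd→7 fwd↓2
  step 2 · PE1,0: acc=34; fwd→5 fwd↓4
  step 3 · PE1,0: acc=54; fwd→4 fwd↓5
  step 4 · PE1,0: acc=54; fwd→0 fwd↓0
  step 5 · PE1,0: acc=54; fwd→0 fwd↓0
Under RS (2×3), PE[1][0]:
  step 0 · PE1,0: acc=0; fwd→0 fwd↓0
  step 1 · PE1,0: acc=14; fwd→14 fwd↓2
  step 2 · PE1,0: acc=42; fwd→42 fwd↓6
  step 3 · PE1,0: acc=28; fwd→28 fwd↓4
  step 4 · PE1,0: acc=0; fwd→0 fwd↓0
  step 5 · PE1,0: acc=0; fwd→0 fwd↓0

dataflow = OS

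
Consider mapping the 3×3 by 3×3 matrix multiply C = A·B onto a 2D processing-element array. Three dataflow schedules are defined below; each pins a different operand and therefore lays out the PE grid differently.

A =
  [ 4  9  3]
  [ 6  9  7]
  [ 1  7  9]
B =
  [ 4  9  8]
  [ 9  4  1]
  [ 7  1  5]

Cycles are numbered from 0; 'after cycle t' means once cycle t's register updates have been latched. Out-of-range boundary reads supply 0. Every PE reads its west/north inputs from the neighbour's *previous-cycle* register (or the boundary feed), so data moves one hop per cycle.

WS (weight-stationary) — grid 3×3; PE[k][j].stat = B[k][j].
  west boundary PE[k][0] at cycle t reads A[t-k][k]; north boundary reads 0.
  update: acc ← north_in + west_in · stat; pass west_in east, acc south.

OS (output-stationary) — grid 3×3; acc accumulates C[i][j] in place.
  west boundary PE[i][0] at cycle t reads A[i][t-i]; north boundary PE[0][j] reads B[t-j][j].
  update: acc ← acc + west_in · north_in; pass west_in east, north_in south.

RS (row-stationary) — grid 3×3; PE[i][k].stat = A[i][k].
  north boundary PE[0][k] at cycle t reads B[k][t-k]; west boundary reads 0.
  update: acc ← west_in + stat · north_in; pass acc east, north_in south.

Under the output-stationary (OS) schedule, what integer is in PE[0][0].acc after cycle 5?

OS on a 3×3 grid — tracing PE[0][0] and its feeders:
  [0] (0,0) acc=16 (h:4 v:4)
  [1] (0,0) acc=97 (h:9 v:9)
  [2] (0,0) acc=118 (h:3 v:7)
  [3] (0,0) acc=118 (h:0 v:0)
  [4] (0,0) acc=118 (h:0 v:0)
  [5] (0,0) acc=118 (h:0 v:0)

PE[0][0].acc = 118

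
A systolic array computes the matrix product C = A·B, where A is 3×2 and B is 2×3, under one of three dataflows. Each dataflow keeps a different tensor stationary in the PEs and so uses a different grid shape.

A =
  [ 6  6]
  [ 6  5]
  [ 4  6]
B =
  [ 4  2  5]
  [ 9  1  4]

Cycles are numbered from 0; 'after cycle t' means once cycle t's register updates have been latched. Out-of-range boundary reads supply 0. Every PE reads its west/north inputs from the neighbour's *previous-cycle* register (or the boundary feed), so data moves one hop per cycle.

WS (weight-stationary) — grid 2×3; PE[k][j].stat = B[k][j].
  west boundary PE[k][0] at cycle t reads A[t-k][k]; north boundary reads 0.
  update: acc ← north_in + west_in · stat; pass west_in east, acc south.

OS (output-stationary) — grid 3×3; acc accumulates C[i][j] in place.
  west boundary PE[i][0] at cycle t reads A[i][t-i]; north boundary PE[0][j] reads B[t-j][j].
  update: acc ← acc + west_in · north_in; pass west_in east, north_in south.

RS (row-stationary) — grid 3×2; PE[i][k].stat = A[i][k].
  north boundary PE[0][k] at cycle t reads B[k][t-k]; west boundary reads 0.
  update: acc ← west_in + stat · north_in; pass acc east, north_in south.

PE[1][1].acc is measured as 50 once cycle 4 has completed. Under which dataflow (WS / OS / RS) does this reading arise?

dataflow = RS

WS (2×3 grid), PE[1][1]:
  cycle 0: PE[1][1] → acc 0, east 0, south 0
  cycle 1: PE[1][1] → acc 0, east 0, south 0
  cycle 2: PE[1][1] → acc 18, east 6, south 18
  cycle 3: PE[1][1] → acc 17, east 5, south 17
  cycle 4: PE[1][1] → acc 14, east 6, south 14
OS (3×3 grid), PE[1][1]:
  cycle 0: PE[1][1] → acc 0, east 0, south 0
  cycle 1: PE[1][1] → acc 0, east 0, south 0
  cycle 2: PE[1][1] → acc 12, east 6, south 2
  cycle 3: PE[1][1] → acc 17, east 5, south 1
  cycle 4: PE[1][1] → acc 17, east 0, south 0
RS (3×2 grid), PE[1][1]:
  cycle 0: PE[1][1] → acc 0, east 0, south 0
  cycle 1: PE[1][1] → acc 0, east 0, south 0
  cycle 2: PE[1][1] → acc 69, east 69, south 9
  cycle 3: PE[1][1] → acc 17, east 17, south 1
  cycle 4: PE[1][1] → acc 50, east 50, south 4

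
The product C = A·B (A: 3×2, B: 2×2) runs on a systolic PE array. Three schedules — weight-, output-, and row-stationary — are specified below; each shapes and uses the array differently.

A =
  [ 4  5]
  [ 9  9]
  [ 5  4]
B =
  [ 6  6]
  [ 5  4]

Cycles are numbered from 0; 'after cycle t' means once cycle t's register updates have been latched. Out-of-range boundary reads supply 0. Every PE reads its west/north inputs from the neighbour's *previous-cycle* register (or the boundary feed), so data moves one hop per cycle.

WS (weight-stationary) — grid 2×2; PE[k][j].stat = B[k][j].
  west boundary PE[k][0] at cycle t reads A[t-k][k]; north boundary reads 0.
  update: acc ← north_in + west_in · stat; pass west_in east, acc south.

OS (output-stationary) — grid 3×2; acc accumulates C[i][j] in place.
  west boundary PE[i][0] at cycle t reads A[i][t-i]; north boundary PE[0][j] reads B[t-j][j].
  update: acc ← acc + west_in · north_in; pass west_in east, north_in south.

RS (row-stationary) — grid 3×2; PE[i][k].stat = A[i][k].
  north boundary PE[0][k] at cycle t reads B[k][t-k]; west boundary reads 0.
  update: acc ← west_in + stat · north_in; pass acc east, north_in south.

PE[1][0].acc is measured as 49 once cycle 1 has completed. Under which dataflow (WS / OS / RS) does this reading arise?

— WS: 2×2; PE[1][0] trace:
  c0 r1c0: 0 / 0 / 0
  c1 r1c0: 49 / 5 / 49
— OS: 3×2; PE[1][0] trace:
  c0 r1c0: 0 / 0 / 0
  c1 r1c0: 54 / 9 / 6
— RS: 3×2; PE[1][0] trace:
  c0 r1c0: 0 / 0 / 0
  c1 r1c0: 54 / 54 / 6

dataflow = WS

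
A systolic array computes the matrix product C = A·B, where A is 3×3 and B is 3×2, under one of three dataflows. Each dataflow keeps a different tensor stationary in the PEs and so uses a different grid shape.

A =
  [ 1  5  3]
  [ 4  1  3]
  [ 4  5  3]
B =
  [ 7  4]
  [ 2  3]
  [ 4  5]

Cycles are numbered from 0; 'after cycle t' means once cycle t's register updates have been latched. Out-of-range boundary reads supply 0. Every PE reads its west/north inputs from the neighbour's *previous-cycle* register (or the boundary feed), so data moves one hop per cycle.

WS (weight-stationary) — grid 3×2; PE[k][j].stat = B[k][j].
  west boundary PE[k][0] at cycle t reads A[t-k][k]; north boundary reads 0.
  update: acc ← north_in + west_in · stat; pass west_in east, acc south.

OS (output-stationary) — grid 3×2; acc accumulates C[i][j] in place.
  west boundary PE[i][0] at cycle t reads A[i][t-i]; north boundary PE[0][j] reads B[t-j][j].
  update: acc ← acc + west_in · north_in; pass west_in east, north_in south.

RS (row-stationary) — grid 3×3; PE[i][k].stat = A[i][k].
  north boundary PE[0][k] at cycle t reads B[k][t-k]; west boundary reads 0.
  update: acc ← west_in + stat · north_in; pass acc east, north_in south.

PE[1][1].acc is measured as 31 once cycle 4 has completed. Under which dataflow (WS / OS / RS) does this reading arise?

WS (3×2 grid), PE[1][1]:
  after 0 — PE[1][1] acc=0, pass-E 0, pass-S 0
  after 1 — PE[1][1] acc=0, pass-E 0, pass-S 0
  after 2 — PE[1][1] acc=19, pass-E 5, pass-S 19
  after 3 — PE[1][1] acc=19, pass-E 1, pass-S 19
  after 4 — PE[1][1] acc=31, pass-E 5, pass-S 31
OS (3×2 grid), PE[1][1]:
  after 0 — PE[1][1] acc=0, pass-E 0, pass-S 0
  after 1 — PE[1][1] acc=0, pass-E 0, pass-S 0
  after 2 — PE[1][1] acc=16, pass-E 4, pass-S 4
  after 3 — PE[1][1] acc=19, pass-E 1, pass-S 3
  after 4 — PE[1][1] acc=34, pass-E 3, pass-S 5
RS (3×3 grid), PE[1][1]:
  after 0 — PE[1][1] acc=0, pass-E 0, pass-S 0
  after 1 — PE[1][1] acc=0, pass-E 0, pass-S 0
  after 2 — PE[1][1] acc=30, pass-E 30, pass-S 2
  after 3 — PE[1][1] acc=19, pass-E 19, pass-S 3
  after 4 — PE[1][1] acc=0, pass-E 0, pass-S 0

dataflow = WS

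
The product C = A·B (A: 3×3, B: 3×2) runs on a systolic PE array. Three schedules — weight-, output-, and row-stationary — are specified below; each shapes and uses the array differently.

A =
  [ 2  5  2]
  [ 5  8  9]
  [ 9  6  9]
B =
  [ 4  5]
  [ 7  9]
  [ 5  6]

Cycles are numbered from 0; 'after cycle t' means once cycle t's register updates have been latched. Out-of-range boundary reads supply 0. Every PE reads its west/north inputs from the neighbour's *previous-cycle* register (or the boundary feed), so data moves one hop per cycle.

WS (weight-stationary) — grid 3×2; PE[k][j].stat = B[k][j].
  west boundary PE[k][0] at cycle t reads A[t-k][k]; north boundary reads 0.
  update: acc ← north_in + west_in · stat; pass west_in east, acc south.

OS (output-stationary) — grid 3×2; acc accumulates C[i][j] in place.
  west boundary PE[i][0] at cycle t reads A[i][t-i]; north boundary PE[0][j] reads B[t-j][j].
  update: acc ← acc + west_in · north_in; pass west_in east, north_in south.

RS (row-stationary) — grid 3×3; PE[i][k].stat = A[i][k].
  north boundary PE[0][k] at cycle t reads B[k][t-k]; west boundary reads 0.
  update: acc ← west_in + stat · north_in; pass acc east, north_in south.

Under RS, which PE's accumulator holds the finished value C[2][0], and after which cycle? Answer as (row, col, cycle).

Under RS, C[2][0] lands at PE[2][2]:
  after 0 — PE[2][2] acc=0, pass-E 0, pass-S 0
  after 1 — PE[2][2] acc=0, pass-E 0, pass-S 0
  after 2 — PE[2][2] acc=0, pass-E 0, pass-S 0
  after 3 — PE[2][2] acc=0, pass-E 0, pass-S 0
  after 4 — PE[2][2] acc=123, pass-E 123, pass-S 5

(row, col, cycle) = (2, 2, 4)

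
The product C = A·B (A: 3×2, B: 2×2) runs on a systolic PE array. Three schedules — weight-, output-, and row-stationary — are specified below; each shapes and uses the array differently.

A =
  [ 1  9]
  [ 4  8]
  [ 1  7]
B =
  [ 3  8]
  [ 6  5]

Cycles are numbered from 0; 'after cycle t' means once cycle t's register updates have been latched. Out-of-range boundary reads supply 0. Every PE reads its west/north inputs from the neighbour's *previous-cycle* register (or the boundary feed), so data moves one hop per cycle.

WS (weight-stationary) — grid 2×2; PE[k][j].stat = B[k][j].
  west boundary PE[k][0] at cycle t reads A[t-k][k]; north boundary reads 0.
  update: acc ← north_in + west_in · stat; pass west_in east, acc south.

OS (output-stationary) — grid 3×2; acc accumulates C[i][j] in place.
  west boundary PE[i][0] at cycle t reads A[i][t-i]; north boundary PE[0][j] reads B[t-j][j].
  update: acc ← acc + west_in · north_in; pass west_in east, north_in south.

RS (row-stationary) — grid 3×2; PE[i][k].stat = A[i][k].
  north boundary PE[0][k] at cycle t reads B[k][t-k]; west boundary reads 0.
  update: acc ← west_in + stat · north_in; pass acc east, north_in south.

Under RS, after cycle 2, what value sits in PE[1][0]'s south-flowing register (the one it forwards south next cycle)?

RS on a 3×2 grid — tracing PE[1][0] and its feeders:
  c0 r0c0: 3 / 3 / 3
  c0 r1c0: 0 / 0 / 0
  c1 r0c0: 8 / 8 / 8
  c1 r1c0: 12 / 12 / 3
  c2 r0c0: 0 / 0 / 0
  c2 r1c0: 32 / 32 / 8

register = 8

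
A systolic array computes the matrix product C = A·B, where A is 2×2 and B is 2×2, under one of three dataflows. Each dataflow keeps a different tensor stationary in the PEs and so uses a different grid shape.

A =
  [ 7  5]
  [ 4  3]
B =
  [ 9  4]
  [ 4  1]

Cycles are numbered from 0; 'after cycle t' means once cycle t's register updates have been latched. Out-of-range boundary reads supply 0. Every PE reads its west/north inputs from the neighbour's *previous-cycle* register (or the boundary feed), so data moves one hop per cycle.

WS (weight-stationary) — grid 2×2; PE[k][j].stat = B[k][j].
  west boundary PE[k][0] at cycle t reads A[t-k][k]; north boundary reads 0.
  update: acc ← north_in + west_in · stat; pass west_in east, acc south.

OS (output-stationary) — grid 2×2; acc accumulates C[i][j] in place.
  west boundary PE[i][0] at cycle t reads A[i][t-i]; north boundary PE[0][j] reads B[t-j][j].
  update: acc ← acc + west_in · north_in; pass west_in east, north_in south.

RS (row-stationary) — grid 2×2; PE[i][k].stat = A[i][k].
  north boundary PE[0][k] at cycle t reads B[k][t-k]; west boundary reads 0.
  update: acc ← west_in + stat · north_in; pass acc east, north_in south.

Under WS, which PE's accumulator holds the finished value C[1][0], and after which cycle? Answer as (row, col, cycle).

(row, col, cycle) = (1, 0, 2)

WS — PE[1][0] is where C[1][0] collects:
  after 0 — PE[1][0] acc=0, pass-E 0, pass-S 0
  after 1 — PE[1][0] acc=83, pass-E 5, pass-S 83
  after 2 — PE[1][0] acc=48, pass-E 3, pass-S 48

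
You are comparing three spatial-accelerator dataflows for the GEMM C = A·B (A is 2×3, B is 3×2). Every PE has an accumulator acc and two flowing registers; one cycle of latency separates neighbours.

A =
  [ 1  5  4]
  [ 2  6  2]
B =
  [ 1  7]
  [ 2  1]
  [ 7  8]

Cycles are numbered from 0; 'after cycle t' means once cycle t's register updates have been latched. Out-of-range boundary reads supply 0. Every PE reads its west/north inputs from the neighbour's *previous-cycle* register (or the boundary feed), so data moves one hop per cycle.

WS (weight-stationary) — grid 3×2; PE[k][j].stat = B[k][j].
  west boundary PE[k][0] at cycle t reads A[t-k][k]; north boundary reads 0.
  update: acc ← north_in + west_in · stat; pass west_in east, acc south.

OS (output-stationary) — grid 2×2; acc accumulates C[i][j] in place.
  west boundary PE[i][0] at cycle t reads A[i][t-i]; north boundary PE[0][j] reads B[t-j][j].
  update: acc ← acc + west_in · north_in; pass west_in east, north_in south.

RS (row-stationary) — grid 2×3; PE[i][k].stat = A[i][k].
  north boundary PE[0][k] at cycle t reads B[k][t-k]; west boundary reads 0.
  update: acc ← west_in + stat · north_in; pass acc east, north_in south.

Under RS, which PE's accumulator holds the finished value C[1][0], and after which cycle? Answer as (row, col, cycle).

(row, col, cycle) = (1, 2, 3)

RS — PE[1][2] is where C[1][0] collects:
  0: (1,2).acc=0  regs=<0,0>
  1: (1,2).acc=0  regs=<0,0>
  2: (1,2).acc=0  regs=<0,0>
  3: (1,2).acc=28  regs=<28,7>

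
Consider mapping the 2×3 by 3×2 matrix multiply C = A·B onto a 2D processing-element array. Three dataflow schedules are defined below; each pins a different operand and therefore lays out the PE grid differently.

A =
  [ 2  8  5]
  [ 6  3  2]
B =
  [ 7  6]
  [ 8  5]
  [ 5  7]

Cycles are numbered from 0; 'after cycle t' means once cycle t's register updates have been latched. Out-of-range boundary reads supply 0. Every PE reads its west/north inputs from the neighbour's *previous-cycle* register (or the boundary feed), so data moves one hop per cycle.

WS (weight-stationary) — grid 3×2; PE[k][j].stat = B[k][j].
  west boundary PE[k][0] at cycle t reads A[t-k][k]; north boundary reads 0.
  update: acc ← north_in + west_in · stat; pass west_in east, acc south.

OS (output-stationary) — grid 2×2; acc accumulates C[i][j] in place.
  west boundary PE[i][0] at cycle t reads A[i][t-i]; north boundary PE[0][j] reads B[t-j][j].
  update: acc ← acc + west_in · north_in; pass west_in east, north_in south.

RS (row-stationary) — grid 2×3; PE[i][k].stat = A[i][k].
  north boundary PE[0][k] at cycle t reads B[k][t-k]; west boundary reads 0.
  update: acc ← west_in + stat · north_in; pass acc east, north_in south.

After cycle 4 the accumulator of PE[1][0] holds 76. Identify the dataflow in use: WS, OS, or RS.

WS (3×2 grid), PE[1][0]:
  c0 r1c0: 0 / 0 / 0
  c1 r1c0: 78 / 8 / 78
  c2 r1c0: 66 / 3 / 66
  c3 r1c0: 0 / 0 / 0
  c4 r1c0: 0 / 0 / 0
OS (2×2 grid), PE[1][0]:
  c0 r1c0: 0 / 0 / 0
  c1 r1c0: 42 / 6 / 7
  c2 r1c0: 66 / 3 / 8
  c3 r1c0: 76 / 2 / 5
  c4 r1c0: 76 / 0 / 0
RS (2×3 grid), PE[1][0]:
  c0 r1c0: 0 / 0 / 0
  c1 r1c0: 42 / 42 / 7
  c2 r1c0: 36 / 36 / 6
  c3 r1c0: 0 / 0 / 0
  c4 r1c0: 0 / 0 / 0

dataflow = OS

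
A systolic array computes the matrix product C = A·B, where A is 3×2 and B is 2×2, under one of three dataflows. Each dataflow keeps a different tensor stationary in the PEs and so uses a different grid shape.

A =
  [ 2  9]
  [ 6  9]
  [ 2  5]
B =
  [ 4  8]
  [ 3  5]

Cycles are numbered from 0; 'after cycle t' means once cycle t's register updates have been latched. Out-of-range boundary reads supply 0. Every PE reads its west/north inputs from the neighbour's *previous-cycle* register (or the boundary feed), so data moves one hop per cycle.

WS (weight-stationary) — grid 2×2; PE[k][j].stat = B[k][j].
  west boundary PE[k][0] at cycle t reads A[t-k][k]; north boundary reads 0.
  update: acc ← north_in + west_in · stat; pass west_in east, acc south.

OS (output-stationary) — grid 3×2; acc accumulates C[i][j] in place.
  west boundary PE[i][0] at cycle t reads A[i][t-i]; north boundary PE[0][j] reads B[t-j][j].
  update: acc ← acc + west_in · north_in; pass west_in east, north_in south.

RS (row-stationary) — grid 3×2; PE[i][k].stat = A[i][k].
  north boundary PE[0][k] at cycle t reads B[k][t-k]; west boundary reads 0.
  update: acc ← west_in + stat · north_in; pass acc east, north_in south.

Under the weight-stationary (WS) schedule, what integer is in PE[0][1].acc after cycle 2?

PE[0][1].acc = 48

WS on a 2×2 grid — tracing PE[0][1] and its feeders:
  step 0 · PE0,0: acc=8; fwd→2 fwd↓8
  step 0 · PE0,1: acc=0; fwd→0 fwd↓0
  step 1 · PE0,0: acc=24; fwd→6 fwd↓24
  step 1 · PE0,1: acc=16; fwd→2 fwd↓16
  step 2 · PE0,0: acc=8; fwd→2 fwd↓8
  step 2 · PE0,1: acc=48; fwd→6 fwd↓48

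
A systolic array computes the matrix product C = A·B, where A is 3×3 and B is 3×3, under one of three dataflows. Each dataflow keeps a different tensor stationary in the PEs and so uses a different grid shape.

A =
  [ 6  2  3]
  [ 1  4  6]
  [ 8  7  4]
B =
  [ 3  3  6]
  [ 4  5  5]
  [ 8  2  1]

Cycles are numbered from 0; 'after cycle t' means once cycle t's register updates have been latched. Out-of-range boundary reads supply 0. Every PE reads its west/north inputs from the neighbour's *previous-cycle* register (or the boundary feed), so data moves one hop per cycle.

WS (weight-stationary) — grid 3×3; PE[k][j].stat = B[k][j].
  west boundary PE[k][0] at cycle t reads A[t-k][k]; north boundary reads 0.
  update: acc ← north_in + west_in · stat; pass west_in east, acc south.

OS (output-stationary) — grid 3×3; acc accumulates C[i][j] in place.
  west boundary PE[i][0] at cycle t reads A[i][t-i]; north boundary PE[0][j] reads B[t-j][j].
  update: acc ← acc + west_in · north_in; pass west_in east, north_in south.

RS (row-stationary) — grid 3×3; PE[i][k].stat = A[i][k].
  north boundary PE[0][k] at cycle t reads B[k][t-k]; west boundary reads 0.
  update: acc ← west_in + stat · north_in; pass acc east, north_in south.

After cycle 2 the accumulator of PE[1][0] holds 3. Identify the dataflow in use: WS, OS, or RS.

Under WS (3×3), PE[1][0]:
  @0  [1,0]  acc 0  |  →0  ↓0
  @1  [1,0]  acc 26  |  →2  ↓26
  @2  [1,0]  acc 19  |  →4  ↓19
Under OS (3×3), PE[1][0]:
  @0  [1,0]  acc 0  |  →0  ↓0
  @1  [1,0]  acc 3  |  →1  ↓3
  @2  [1,0]  acc 19  |  →4  ↓4
Under RS (3×3), PE[1][0]:
  @0  [1,0]  acc 0  |  →0  ↓0
  @1  [1,0]  acc 3  |  →3  ↓3
  @2  [1,0]  acc 3  |  →3  ↓3

dataflow = RS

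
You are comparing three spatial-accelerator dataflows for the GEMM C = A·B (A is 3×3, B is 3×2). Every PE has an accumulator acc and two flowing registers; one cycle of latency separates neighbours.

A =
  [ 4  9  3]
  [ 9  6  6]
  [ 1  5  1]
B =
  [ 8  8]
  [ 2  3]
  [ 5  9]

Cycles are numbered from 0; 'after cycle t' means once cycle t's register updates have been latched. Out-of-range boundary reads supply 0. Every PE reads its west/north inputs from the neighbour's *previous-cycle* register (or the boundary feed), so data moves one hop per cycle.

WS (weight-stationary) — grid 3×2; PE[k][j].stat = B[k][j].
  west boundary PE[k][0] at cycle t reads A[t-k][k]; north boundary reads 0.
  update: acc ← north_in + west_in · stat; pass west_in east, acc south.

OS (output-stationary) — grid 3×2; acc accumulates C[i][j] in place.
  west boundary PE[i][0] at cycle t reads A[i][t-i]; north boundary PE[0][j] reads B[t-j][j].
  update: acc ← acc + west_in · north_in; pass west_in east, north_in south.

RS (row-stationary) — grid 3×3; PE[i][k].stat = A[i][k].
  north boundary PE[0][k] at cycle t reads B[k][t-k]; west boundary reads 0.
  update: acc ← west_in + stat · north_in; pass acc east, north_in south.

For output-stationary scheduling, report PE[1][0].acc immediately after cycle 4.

PE[1][0].acc = 114

OS (3×2). Following PE[1][0] plus its west/north inputs:
  @0  [0,0]  acc 32  |  →4  ↓8
  @0  [1,0]  acc 0  |  →0  ↓0
  @1  [0,0]  acc 50  |  →9  ↓2
  @1  [1,0]  acc 72  |  →9  ↓8
  @2  [0,0]  acc 65  |  →3  ↓5
  @2  [1,0]  acc 84  |  →6  ↓2
  @3  [0,0]  acc 65  |  →0  ↓0
  @3  [1,0]  acc 114  |  →6  ↓5
  @4  [0,0]  acc 65  |  →0  ↓0
  @4  [1,0]  acc 114  |  →0  ↓0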